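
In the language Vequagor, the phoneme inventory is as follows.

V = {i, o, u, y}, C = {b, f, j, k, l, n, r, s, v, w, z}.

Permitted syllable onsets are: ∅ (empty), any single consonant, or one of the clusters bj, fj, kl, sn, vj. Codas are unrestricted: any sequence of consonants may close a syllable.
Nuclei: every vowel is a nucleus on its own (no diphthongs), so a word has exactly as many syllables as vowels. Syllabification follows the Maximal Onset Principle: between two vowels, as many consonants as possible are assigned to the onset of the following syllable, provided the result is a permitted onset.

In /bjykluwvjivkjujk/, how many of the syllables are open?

1

Vowels present: y, u, i, u; each is a nucleus, giving 4 syllables.
/y…u/ gap (V1→V2): cluster /kl/ — /kl/ is itself a permitted onset, so the whole cluster goes right; preceding coda = ∅.
/u…i/ gap (V2→V3): /wvj/ splits as /w/ + /vj/ (/vj/ is the longest suffix that is a licit onset).
/i…u/ gap (V3→V4): /vkj/; trying suffixes from longest down, /j/ is the first permitted one, so coda /vk/ | onset /j/.
Syllabification: bjy.kluw.vjivk.jujk.
Classifying each syllable: /bjy/ (open), /kluw/ (closed), /vjivk/ (closed), /jujk/ (closed).
Open syllables: 1.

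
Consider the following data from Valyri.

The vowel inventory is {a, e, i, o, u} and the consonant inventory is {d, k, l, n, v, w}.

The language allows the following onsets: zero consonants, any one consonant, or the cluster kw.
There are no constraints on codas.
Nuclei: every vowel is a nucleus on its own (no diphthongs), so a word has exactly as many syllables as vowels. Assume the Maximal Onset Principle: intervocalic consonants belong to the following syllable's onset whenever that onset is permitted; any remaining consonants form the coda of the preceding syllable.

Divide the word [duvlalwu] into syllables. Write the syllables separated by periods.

duv.lal.wu

Nuclei (vowels): u, a, u → 3 syllables.
σ1/σ2 boundary: /vl/; trying suffixes from longest down, /l/ is the first permitted one, so coda /v/ | onset /l/.
σ2/σ3 boundary: /lw/ — longest licit onset from the right is /w/, leaving /l/ as coda.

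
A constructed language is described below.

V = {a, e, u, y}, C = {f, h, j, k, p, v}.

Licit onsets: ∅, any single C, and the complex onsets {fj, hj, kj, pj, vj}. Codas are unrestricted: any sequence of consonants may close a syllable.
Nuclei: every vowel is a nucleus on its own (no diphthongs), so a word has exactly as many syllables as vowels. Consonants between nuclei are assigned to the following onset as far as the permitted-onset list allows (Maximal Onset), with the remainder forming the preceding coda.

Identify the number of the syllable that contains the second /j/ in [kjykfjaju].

2

Nuclei (vowels): y, a, u → 3 syllables.
σ1/σ2 boundary: cluster /kfj/ — the longest permitted-onset suffix is /fj/; onset = /fj/, preceding coda = /k/.
σ2/σ3 boundary: just /j/ — single C goes to the following onset.
So the parse is kjyk.fja.ju.
The second /j/ is in the onset of syllable 2 (/fja/).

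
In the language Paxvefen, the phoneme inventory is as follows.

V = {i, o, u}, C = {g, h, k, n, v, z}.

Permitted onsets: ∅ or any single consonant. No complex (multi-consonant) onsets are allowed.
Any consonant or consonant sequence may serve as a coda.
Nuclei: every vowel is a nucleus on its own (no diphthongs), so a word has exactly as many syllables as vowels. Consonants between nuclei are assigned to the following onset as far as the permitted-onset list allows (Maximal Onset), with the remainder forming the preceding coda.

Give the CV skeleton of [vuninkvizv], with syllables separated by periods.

Nuclei (vowels): u, i, i → 3 syllables.
/u…i/ gap (V1→V2): /n/ is a single consonant, so it becomes the next onset.
/i…i/ gap (V2→V3): /nkv/; trying suffixes from longest down, /v/ is the first permitted one, so coda /nk/ | onset /v/.
So the parse is vu.nink.vizv.
Mapping each syllable to C/V: /vu/ → CV, /nink/ → CVCC, /vizv/ → CVCC.

CV.CVCC.CVCC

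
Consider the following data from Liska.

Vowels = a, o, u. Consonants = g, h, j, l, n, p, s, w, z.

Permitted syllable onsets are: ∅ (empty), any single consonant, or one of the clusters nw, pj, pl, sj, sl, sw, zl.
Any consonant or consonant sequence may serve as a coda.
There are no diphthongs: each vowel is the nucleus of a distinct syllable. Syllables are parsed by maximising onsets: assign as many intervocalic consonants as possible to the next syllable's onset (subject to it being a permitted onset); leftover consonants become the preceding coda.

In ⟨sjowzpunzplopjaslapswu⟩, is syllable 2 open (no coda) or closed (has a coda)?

closed

The vowels are o, u, o, a, a, u — 6 nuclei, so 6 syllables.
σ1/σ2 boundary: /wzp/ — longest licit onset from the right is /p/, leaving /wz/ as coda.
σ2/σ3 boundary: /nzpl/ splits as /nz/ + /pl/ (/pl/ is the longest suffix that is a licit onset).
σ3/σ4 boundary: cluster /pj/ — /pj/ is itself a permitted onset, so the whole cluster goes right; preceding coda = ∅.
σ4/σ5 boundary: /sl/ is a licit onset in full, so it all attaches to the next syllable.
σ5/σ6 boundary: /psw/ — longest licit onset from the right is /sw/, leaving /p/ as coda.
Result: sjowz.punz.plo.pja.slap.swu.
Syllable 2 is /punz/ with coda /nz/, so it is closed.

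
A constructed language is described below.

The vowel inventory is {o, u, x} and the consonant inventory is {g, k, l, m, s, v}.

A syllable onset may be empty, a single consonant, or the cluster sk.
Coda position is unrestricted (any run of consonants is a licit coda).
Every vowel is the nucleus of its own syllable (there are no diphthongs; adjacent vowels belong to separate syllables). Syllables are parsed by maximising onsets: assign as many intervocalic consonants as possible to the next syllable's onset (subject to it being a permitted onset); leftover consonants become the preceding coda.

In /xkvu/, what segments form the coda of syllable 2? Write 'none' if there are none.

none

Nuclei (vowels): x, u → 2 syllables.
/x…u/ gap (V1→V2): cluster /kv/ — the longest permitted-onset suffix is /v/; onset = /v/, preceding coda = /k/.
Syllabification: xk.vu.
Syllable 2 is /vu/: onset /v/, nucleus /u/, coda ∅.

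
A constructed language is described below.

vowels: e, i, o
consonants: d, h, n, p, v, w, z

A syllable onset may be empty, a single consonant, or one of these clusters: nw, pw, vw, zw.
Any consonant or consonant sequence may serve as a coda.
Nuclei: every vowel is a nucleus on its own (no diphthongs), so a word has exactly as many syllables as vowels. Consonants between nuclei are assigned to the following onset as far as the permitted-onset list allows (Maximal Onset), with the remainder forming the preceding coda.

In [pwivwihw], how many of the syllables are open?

1

The vowels are i, i — 2 nuclei, so 2 syllables.
σ1/σ2 boundary: cluster /vw/ — /vw/ is itself a permitted onset, so the whole cluster goes right; preceding coda = ∅.
So the parse is pwi.vwihw.
Classifying each syllable: /pwi/ (open), /vwihw/ (closed).
Open syllables: 1.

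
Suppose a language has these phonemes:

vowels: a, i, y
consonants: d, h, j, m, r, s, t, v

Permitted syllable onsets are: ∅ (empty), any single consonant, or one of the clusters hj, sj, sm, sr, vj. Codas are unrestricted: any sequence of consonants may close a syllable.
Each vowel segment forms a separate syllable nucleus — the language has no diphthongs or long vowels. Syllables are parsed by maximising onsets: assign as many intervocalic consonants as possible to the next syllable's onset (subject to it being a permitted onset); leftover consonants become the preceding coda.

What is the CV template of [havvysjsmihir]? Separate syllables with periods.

Nuclei (vowels): a, y, i, i → 4 syllables.
Between /a/ (V1) and /y/ (V2): /vv/; trying suffixes from longest down, /v/ is the first permitted one, so coda /v/ | onset /v/.
Between /y/ (V2) and /i/ (V3): /sjsm/; trying suffixes from longest down, /sm/ is the first permitted one, so coda /sj/ | onset /sm/.
Between /i/ (V3) and /i/ (V4): just /h/ — single C goes to the following onset.
Result: hav.vysj.smi.hir.
Mapping each syllable to C/V: /hav/ → CVC, /vysj/ → CVCC, /smi/ → CCV, /hir/ → CVC.

CVC.CVCC.CCV.CVC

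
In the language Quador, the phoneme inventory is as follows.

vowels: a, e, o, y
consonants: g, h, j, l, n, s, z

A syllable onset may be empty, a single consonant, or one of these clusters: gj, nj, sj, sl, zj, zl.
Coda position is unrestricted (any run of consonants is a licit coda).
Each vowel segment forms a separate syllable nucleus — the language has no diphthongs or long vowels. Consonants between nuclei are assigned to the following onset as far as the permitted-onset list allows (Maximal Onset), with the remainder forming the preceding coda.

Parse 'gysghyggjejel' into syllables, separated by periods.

Vowels present: y, y, e, e; each is a nucleus, giving 4 syllables.
Between /y/ (V1) and /y/ (V2): /sgh/ — longest licit onset from the right is /h/, leaving /sg/ as coda.
Between /y/ (V2) and /e/ (V3): cluster /ggj/ — the longest permitted-onset suffix is /gj/; onset = /gj/, preceding coda = /g/.
Between /e/ (V3) and /e/ (V4): just /j/ — single C goes to the following onset.

gysg.hyg.gje.jel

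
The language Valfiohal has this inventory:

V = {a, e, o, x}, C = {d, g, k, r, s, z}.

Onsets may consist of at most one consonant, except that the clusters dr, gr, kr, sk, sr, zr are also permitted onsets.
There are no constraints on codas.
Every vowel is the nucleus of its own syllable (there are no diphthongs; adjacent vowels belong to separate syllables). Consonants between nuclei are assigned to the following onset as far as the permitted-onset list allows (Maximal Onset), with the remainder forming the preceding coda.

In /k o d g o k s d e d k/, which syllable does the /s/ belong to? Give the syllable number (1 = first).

Vowels present: o, o, e; each is a nucleus, giving 3 syllables.
σ1/σ2 boundary: cluster /dg/ — the longest permitted-onset suffix is /g/; onset = /g/, preceding coda = /d/.
σ2/σ3 boundary: /ksd/ splits as /ks/ + /d/ (/d/ is the longest suffix that is a licit onset).
Result: kod.goks.dedk.
The /s/ is in the coda of syllable 2 (/goks/).

2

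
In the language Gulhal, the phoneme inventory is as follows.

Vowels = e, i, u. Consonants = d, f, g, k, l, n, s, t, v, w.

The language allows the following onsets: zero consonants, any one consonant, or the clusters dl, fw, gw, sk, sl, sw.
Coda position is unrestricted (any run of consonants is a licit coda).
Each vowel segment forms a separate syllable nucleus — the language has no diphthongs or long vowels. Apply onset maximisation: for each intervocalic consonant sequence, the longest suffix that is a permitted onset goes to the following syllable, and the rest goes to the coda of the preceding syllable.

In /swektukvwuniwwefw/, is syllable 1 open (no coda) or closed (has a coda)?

The vowels are e, u, u, i, e — 5 nuclei, so 5 syllables.
V1 /e/ – V2 /u/: /kt/ splits as /k/ + /t/ (/t/ is the longest suffix that is a licit onset).
V2 /u/ – V3 /u/: /kvw/; trying suffixes from longest down, /w/ is the first permitted one, so coda /kv/ | onset /w/.
V3 /u/ – V4 /i/: /n/ is a single consonant, so it becomes the next onset.
V4 /i/ – V5 /e/: /ww/ splits as /w/ + /w/ (/w/ is the longest suffix that is a licit onset).
So the parse is swek.tukv.wu.niw.wefw.
Syllable 1 is /swek/ with coda /k/, so it is closed.

closed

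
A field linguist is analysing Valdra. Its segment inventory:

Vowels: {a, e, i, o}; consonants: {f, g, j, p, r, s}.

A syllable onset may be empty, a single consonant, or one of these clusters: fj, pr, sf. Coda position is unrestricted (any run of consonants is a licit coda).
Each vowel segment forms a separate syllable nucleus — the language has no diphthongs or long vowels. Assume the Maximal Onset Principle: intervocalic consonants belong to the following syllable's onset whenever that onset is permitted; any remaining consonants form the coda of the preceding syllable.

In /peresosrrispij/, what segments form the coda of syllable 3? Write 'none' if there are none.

sr

Nuclei (vowels): e, e, o, i, i → 5 syllables.
/e…e/ gap (V1→V2): just /r/ — single C goes to the following onset.
/e…o/ gap (V2→V3): /s/ → onset of the next syllable (single consonants are always licit onsets).
/o…i/ gap (V3→V4): /srr/ — longest licit onset from the right is /r/, leaving /sr/ as coda.
/i…i/ gap (V4→V5): /sp/ splits as /s/ + /p/ (/p/ is the longest suffix that is a licit onset).
Result: pe.re.sosr.ris.pij.
Syllable 3 is /sosr/: onset /s/, nucleus /o/, coda /sr/.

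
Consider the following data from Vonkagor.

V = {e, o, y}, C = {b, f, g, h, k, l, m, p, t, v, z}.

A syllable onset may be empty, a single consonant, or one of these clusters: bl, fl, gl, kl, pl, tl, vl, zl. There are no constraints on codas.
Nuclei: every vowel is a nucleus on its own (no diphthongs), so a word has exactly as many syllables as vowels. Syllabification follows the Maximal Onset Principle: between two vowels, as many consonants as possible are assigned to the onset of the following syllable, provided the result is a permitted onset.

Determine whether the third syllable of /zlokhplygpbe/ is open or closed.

open

The vowels are o, y, e — 3 nuclei, so 3 syllables.
V1 /o/ – V2 /y/: /khpl/ splits as /kh/ + /pl/ (/pl/ is the longest suffix that is a licit onset).
V2 /y/ – V3 /e/: /gpb/ — longest licit onset from the right is /b/, leaving /gp/ as coda.
So the parse is zlokh.plygp.be.
Syllable 3 is /be/; it ends in its nucleus with no coda, so it is open.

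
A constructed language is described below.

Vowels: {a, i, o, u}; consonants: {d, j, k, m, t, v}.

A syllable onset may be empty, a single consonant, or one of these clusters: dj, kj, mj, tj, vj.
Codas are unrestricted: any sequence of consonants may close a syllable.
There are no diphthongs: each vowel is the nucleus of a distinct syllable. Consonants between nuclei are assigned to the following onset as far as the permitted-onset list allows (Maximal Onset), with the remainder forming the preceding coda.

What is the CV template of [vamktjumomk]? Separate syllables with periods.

CVCC.CCV.CVCC

The vowels are a, u, o — 3 nuclei, so 3 syllables.
σ1/σ2 boundary: /mktj/; trying suffixes from longest down, /tj/ is the first permitted one, so coda /mk/ | onset /tj/.
σ2/σ3 boundary: /m/ → onset of the next syllable (single consonants are always licit onsets).
Putting it together: vamk.tju.momk.
Mapping each syllable to C/V: /vamk/ → CVCC, /tju/ → CCV, /momk/ → CVCC.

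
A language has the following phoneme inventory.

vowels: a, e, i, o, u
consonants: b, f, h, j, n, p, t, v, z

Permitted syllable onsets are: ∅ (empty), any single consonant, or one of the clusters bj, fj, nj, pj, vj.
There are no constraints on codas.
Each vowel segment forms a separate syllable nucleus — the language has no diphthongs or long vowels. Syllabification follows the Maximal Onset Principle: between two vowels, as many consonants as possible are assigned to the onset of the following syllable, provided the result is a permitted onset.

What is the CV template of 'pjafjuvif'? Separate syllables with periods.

CCV.CCV.CVC

Nuclei (vowels): a, u, i → 3 syllables.
V1 /a/ – V2 /u/: cluster /fj/ — /fj/ is itself a permitted onset, so the whole cluster goes right; preceding coda = ∅.
V2 /u/ – V3 /i/: /v/ → onset of the next syllable (single consonants are always licit onsets).
So the parse is pja.fju.vif.
Mapping each syllable to C/V: /pja/ → CCV, /fju/ → CCV, /vif/ → CVC.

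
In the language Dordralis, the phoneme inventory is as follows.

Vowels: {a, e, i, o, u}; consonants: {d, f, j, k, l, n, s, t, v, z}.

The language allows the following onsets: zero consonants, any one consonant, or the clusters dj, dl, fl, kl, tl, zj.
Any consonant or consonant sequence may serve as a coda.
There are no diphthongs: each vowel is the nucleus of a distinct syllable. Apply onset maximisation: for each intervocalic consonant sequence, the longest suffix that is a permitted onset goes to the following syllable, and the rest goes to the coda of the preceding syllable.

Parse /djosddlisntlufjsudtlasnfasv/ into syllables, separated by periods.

djosd.dlisn.tlufj.sud.tlasn.fasv

Vowels present: o, i, u, u, a, a; each is a nucleus, giving 6 syllables.
/o…i/ gap (V1→V2): /sddl/; trying suffixes from longest down, /dl/ is the first permitted one, so coda /sd/ | onset /dl/.
/i…u/ gap (V2→V3): /sntl/; trying suffixes from longest down, /tl/ is the first permitted one, so coda /sn/ | onset /tl/.
/u…u/ gap (V3→V4): /fjs/ — longest licit onset from the right is /s/, leaving /fj/ as coda.
/u…a/ gap (V4→V5): /dtl/ — longest licit onset from the right is /tl/, leaving /d/ as coda.
/a…a/ gap (V5→V6): cluster /snf/ — the longest permitted-onset suffix is /f/; onset = /f/, preceding coda = /sn/.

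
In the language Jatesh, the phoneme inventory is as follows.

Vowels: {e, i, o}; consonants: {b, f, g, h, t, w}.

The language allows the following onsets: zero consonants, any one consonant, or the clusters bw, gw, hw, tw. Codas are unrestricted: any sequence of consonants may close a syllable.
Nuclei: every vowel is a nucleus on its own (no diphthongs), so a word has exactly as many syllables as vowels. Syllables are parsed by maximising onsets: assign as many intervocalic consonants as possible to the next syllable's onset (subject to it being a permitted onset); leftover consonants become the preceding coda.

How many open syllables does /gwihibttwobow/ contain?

The vowels are i, i, o, o — 4 nuclei, so 4 syllables.
σ1/σ2 boundary: /h/ → onset of the next syllable (single consonants are always licit onsets).
σ2/σ3 boundary: /bttw/ — longest licit onset from the right is /tw/, leaving /bt/ as coda.
σ3/σ4 boundary: /b/ → onset of the next syllable (single consonants are always licit onsets).
Syllabification: gwi.hibt.two.bow.
Classifying each syllable: /gwi/ (open), /hibt/ (closed), /two/ (open), /bow/ (closed).
Open syllables: 2.

2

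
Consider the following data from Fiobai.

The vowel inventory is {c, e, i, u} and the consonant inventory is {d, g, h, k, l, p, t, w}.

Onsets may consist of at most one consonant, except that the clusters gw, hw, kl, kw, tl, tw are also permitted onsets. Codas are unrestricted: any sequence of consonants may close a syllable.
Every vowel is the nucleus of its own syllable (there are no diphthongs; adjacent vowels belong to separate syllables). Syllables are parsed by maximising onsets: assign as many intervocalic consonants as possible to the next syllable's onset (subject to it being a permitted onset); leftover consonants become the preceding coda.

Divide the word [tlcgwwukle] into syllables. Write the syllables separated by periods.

tlcgw.wu.kle

The vowels are c, u, e — 3 nuclei, so 3 syllables.
/c…u/ gap (V1→V2): /gww/ — longest licit onset from the right is /w/, leaving /gw/ as coda.
/u…e/ gap (V2→V3): cluster /kl/ — /kl/ is itself a permitted onset, so the whole cluster goes right; preceding coda = ∅.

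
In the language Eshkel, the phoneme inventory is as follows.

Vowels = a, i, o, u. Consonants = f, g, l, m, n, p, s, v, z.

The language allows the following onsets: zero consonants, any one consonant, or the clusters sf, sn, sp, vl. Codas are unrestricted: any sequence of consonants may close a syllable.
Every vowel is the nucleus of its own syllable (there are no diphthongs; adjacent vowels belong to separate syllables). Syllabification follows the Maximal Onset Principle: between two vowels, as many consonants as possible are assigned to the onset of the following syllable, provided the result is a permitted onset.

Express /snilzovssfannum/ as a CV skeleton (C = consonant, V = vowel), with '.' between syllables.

Vowels present: i, o, a, u; each is a nucleus, giving 4 syllables.
V1 /i/ – V2 /o/: /lz/; trying suffixes from longest down, /z/ is the first permitted one, so coda /l/ | onset /z/.
V2 /o/ – V3 /a/: /vssf/; trying suffixes from longest down, /sf/ is the first permitted one, so coda /vs/ | onset /sf/.
V3 /a/ – V4 /u/: /nn/ splits as /n/ + /n/ (/n/ is the longest suffix that is a licit onset).
Putting it together: snil.zovs.sfan.num.
Mapping each syllable to C/V: /snil/ → CCVC, /zovs/ → CVCC, /sfan/ → CCVC, /num/ → CVC.

CCVC.CVCC.CCVC.CVC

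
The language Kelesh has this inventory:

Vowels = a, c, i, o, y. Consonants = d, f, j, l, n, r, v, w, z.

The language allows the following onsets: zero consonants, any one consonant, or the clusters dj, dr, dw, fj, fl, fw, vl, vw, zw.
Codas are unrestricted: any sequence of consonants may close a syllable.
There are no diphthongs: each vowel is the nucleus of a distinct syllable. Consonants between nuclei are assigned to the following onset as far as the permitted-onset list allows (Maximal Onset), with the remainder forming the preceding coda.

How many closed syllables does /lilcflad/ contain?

The vowels are i, c, a — 3 nuclei, so 3 syllables.
/i…c/ gap (V1→V2): /l/ → onset of the next syllable (single consonants are always licit onsets).
/c…a/ gap (V2→V3): /fl/ — entire cluster is a permitted onset → onset /fl/, coda ∅.
Putting it together: li.lc.flad.
Classifying each syllable: /li/ (open), /lc/ (open), /flad/ (closed).
Closed syllables: 1.

1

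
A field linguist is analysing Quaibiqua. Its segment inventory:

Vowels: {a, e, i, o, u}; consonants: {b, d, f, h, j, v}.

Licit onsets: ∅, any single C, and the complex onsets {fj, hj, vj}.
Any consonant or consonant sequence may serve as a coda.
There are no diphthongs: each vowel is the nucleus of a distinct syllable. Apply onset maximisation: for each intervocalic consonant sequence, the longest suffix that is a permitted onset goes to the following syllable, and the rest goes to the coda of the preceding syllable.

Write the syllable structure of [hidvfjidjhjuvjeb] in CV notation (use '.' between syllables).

CVCC.CCVCC.CCV.CCVC

Nuclei (vowels): i, i, u, e → 4 syllables.
/i…i/ gap (V1→V2): /dvfj/; trying suffixes from longest down, /fj/ is the first permitted one, so coda /dv/ | onset /fj/.
/i…u/ gap (V2→V3): /djhj/ splits as /dj/ + /hj/ (/hj/ is the longest suffix that is a licit onset).
/u…e/ gap (V3→V4): cluster /vj/ — /vj/ is itself a permitted onset, so the whole cluster goes right; preceding coda = ∅.
Putting it together: hidv.fjidj.hju.vjeb.
Mapping each syllable to C/V: /hidv/ → CVCC, /fjidj/ → CCVCC, /hju/ → CCV, /vjeb/ → CCVC.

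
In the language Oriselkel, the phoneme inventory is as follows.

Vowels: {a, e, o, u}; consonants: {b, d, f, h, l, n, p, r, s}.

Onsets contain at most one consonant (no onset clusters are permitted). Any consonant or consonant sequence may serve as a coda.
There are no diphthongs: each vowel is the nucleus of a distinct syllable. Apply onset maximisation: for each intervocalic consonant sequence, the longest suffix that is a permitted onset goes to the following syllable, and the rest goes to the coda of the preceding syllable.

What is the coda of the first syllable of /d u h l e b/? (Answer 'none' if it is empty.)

The vowels are u, e — 2 nuclei, so 2 syllables.
Between /u/ (V1) and /e/ (V2): /hl/; trying suffixes from longest down, /l/ is the first permitted one, so coda /h/ | onset /l/.
So the parse is duh.leb.
Syllable 1 is /duh/: onset /d/, nucleus /u/, coda /h/.

h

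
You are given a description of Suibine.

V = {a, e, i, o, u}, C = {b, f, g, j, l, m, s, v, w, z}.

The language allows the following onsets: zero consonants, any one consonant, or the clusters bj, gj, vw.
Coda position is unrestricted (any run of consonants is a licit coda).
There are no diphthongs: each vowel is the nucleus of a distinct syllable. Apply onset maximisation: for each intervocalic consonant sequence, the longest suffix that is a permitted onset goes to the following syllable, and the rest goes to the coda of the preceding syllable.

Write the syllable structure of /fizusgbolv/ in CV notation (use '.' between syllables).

The vowels are i, u, o — 3 nuclei, so 3 syllables.
V1 /i/ – V2 /u/: /z/ → onset of the next syllable (single consonants are always licit onsets).
V2 /u/ – V3 /o/: cluster /sgb/ — the longest permitted-onset suffix is /b/; onset = /b/, preceding coda = /sg/.
Result: fi.zusg.bolv.
Mapping each syllable to C/V: /fi/ → CV, /zusg/ → CVCC, /bolv/ → CVCC.

CV.CVCC.CVCC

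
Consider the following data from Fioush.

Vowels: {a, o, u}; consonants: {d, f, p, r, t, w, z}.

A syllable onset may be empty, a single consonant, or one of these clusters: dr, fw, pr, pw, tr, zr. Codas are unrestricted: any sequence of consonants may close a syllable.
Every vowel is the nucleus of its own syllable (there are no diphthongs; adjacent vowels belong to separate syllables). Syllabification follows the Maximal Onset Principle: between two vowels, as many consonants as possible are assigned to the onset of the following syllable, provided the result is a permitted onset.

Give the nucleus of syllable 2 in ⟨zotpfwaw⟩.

a

The vowels are o, a — 2 nuclei, so 2 syllables.
The second nucleus (vowel 2 from the left) is /a/.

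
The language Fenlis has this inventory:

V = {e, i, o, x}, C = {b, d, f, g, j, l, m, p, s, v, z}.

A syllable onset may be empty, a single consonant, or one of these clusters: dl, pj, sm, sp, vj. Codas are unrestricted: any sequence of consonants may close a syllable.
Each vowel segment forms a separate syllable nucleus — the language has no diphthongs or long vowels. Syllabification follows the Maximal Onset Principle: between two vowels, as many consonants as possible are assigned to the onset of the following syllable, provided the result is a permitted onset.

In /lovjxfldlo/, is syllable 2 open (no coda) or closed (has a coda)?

closed

Vowels present: o, x, o; each is a nucleus, giving 3 syllables.
Between /o/ (V1) and /x/ (V2): /vj/ — entire cluster is a permitted onset → onset /vj/, coda ∅.
Between /x/ (V2) and /o/ (V3): cluster /fldl/ — the longest permitted-onset suffix is /dl/; onset = /dl/, preceding coda = /fl/.
Putting it together: lo.vjxfl.dlo.
Syllable 2 is /vjxfl/ with coda /fl/, so it is closed.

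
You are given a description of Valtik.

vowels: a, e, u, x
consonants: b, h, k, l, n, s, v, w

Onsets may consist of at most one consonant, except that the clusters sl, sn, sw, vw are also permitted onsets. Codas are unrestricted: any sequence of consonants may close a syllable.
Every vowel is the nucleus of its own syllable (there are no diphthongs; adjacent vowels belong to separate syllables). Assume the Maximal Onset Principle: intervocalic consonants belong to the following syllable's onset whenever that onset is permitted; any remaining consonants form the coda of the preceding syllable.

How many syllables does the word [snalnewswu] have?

Nuclei (vowels): a, e, u → 3 syllables.

3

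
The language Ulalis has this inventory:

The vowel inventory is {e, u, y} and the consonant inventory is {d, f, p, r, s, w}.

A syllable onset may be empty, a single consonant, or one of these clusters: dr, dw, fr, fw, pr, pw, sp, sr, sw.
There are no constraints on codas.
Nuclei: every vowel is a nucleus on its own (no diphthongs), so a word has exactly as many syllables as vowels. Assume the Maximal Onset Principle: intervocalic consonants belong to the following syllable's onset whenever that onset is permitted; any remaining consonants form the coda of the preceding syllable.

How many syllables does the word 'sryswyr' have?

Nuclei (vowels): y, y → 2 syllables.

2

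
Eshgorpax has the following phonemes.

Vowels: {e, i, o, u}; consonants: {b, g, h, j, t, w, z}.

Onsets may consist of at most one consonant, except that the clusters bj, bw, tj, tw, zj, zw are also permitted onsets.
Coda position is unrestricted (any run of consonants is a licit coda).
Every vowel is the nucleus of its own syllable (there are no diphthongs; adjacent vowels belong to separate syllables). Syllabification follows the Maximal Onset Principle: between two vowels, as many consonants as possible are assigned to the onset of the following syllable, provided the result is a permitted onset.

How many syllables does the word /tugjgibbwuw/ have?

3

The vowels are u, i, u — 3 nuclei, so 3 syllables.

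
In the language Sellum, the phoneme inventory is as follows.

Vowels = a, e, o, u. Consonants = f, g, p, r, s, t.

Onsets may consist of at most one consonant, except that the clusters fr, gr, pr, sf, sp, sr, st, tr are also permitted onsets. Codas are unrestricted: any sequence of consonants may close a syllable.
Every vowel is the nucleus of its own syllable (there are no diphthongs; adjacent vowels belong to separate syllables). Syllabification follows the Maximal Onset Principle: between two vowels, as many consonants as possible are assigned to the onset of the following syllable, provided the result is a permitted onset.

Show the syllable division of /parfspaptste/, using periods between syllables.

parf.spapt.ste

The vowels are a, a, e — 3 nuclei, so 3 syllables.
/a…a/ gap (V1→V2): /rfsp/ splits as /rf/ + /sp/ (/sp/ is the longest suffix that is a licit onset).
/a…e/ gap (V2→V3): cluster /ptst/ — the longest permitted-onset suffix is /st/; onset = /st/, preceding coda = /pt/.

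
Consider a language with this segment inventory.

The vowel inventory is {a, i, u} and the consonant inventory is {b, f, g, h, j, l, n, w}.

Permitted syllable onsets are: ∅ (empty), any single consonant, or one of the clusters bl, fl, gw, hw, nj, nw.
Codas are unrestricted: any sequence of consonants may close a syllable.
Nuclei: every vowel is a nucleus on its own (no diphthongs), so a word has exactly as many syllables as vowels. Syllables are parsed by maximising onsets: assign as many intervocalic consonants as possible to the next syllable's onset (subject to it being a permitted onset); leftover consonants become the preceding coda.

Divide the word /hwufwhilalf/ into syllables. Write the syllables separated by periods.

hwufw.hi.lalf

The vowels are u, i, a — 3 nuclei, so 3 syllables.
Between /u/ (V1) and /i/ (V2): cluster /fwh/ — the longest permitted-onset suffix is /h/; onset = /h/, preceding coda = /fw/.
Between /i/ (V2) and /a/ (V3): /l/ → onset of the next syllable (single consonants are always licit onsets).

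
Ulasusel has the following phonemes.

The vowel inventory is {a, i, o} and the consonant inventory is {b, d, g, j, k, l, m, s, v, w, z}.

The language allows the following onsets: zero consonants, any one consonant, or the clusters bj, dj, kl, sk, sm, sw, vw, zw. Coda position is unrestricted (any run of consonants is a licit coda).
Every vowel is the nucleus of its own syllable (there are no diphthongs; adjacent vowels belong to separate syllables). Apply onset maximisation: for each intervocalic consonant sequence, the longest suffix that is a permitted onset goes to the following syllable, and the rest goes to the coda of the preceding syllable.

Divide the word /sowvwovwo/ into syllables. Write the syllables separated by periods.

sow.vwo.vwo

The vowels are o, o, o — 3 nuclei, so 3 syllables.
/o…o/ gap (V1→V2): /wvw/ — longest licit onset from the right is /vw/, leaving /w/ as coda.
/o…o/ gap (V2→V3): /vw/ is a licit onset in full, so it all attaches to the next syllable.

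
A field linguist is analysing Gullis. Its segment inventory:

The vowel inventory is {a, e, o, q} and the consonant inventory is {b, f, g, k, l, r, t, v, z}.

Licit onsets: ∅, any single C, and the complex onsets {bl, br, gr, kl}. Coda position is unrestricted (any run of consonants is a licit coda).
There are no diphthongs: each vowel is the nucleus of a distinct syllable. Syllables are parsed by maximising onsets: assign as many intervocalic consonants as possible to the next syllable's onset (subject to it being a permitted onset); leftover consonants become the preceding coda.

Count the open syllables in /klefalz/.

1

Nuclei (vowels): e, a → 2 syllables.
σ1/σ2 boundary: just /f/ — single C goes to the following onset.
Syllabification: kle.falz.
Classifying each syllable: /kle/ (open), /falz/ (closed).
Open syllables: 1.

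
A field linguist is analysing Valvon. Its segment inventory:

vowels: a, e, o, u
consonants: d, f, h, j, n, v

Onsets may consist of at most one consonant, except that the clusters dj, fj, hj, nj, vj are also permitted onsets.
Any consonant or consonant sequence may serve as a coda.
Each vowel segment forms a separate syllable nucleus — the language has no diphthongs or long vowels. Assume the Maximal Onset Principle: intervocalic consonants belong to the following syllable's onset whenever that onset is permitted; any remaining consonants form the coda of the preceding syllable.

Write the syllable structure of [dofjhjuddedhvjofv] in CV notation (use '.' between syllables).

Nuclei (vowels): o, u, e, o → 4 syllables.
σ1/σ2 boundary: /fjhj/ — longest licit onset from the right is /hj/, leaving /fj/ as coda.
σ2/σ3 boundary: /dd/; trying suffixes from longest down, /d/ is the first permitted one, so coda /d/ | onset /d/.
σ3/σ4 boundary: /dhvj/ splits as /dh/ + /vj/ (/vj/ is the longest suffix that is a licit onset).
Result: dofj.hjud.dedh.vjofv.
Mapping each syllable to C/V: /dofj/ → CVCC, /hjud/ → CCVC, /dedh/ → CVCC, /vjofv/ → CCVCC.

CVCC.CCVC.CVCC.CCVCC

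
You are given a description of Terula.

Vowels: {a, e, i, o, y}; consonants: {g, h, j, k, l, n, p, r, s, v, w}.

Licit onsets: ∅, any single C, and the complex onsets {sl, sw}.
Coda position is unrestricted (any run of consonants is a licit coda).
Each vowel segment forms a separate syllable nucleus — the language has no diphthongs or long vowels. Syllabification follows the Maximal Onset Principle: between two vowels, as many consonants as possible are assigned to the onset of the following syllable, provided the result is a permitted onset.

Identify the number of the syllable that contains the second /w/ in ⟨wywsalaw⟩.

Vowels present: y, a, a; each is a nucleus, giving 3 syllables.
V1 /y/ – V2 /a/: /ws/; trying suffixes from longest down, /s/ is the first permitted one, so coda /w/ | onset /s/.
V2 /a/ – V3 /a/: /l/ is a single consonant, so it becomes the next onset.
Putting it together: wyw.sa.law.
The second /w/ is in the coda of syllable 1 (/wyw/).

1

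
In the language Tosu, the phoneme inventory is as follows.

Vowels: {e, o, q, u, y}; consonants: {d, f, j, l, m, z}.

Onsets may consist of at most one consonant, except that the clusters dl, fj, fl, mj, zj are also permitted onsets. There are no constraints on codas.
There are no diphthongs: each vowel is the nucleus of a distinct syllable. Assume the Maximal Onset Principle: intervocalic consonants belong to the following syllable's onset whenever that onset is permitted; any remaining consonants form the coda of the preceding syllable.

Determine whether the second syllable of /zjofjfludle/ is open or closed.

Vowels present: o, u, e; each is a nucleus, giving 3 syllables.
V1 /o/ – V2 /u/: cluster /fjfl/ — the longest permitted-onset suffix is /fl/; onset = /fl/, preceding coda = /fj/.
V2 /u/ – V3 /e/: /dl/ — entire cluster is a permitted onset → onset /dl/, coda ∅.
Syllabification: zjofj.flu.dle.
Syllable 2 is /flu/; it ends in its nucleus with no coda, so it is open.

open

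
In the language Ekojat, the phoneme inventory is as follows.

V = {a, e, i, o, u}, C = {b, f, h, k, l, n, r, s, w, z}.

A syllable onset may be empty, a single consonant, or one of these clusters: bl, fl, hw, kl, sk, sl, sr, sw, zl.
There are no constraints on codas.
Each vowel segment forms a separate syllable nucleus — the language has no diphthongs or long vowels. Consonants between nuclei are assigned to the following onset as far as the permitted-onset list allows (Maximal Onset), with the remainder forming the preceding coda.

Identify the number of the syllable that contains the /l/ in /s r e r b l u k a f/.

2

The vowels are e, u, a — 3 nuclei, so 3 syllables.
Between /e/ (V1) and /u/ (V2): cluster /rbl/ — the longest permitted-onset suffix is /bl/; onset = /bl/, preceding coda = /r/.
Between /u/ (V2) and /a/ (V3): just /k/ — single C goes to the following onset.
Putting it together: srer.blu.kaf.
The /l/ is in the onset of syllable 2 (/blu/).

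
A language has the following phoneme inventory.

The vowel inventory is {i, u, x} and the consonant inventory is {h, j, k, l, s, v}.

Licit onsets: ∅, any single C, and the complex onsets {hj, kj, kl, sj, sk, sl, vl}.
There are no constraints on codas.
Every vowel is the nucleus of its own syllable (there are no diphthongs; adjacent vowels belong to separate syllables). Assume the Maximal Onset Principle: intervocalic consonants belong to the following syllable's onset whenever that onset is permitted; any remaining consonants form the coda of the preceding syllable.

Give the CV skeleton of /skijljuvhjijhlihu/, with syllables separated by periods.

Nuclei (vowels): i, u, i, i, u → 5 syllables.
/i…u/ gap (V1→V2): /jlj/ splits as /jl/ + /j/ (/j/ is the longest suffix that is a licit onset).
/u…i/ gap (V2→V3): /vhj/ — longest licit onset from the right is /hj/, leaving /v/ as coda.
/i…i/ gap (V3→V4): /jhl/ — longest licit onset from the right is /l/, leaving /jh/ as coda.
/i…u/ gap (V4→V5): /h/ → onset of the next syllable (single consonants are always licit onsets).
Putting it together: skijl.juv.hjijh.li.hu.
Mapping each syllable to C/V: /skijl/ → CCVCC, /juv/ → CVC, /hjijh/ → CCVCC, /li/ → CV, /hu/ → CV.

CCVCC.CVC.CCVCC.CV.CV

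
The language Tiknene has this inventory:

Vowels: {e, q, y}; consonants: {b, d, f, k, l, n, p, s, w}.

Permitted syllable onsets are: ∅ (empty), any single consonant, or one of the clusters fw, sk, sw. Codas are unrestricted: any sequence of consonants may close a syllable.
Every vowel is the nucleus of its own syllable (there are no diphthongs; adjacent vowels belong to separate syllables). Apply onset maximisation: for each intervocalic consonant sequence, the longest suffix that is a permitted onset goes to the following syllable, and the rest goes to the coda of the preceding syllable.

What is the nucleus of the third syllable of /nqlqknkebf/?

e

Vowels present: q, q, e; each is a nucleus, giving 3 syllables.
The third nucleus (vowel 3 from the left) is /e/.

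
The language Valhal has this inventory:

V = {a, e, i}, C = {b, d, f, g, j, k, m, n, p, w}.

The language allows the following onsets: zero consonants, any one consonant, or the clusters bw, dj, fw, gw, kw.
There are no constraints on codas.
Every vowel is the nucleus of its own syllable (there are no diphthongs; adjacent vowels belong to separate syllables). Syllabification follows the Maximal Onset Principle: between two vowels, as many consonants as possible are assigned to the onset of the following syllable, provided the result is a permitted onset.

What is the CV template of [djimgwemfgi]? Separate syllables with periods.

The vowels are i, e, i — 3 nuclei, so 3 syllables.
V1 /i/ – V2 /e/: cluster /mgw/ — the longest permitted-onset suffix is /gw/; onset = /gw/, preceding coda = /m/.
V2 /e/ – V3 /i/: /mfg/; trying suffixes from longest down, /g/ is the first permitted one, so coda /mf/ | onset /g/.
So the parse is djim.gwemf.gi.
Mapping each syllable to C/V: /djim/ → CCVC, /gwemf/ → CCVCC, /gi/ → CV.

CCVC.CCVCC.CV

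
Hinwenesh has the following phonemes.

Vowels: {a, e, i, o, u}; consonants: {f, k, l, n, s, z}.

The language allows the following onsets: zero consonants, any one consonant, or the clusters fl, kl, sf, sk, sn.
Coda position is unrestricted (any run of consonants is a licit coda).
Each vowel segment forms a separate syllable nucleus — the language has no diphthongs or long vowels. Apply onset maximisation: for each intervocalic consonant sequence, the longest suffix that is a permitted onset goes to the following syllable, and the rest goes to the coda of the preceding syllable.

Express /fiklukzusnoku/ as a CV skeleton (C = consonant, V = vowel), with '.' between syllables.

CV.CCVC.CV.CCV.CV

Nuclei (vowels): i, u, u, o, u → 5 syllables.
Between /i/ (V1) and /u/ (V2): /kl/ is a licit onset in full, so it all attaches to the next syllable.
Between /u/ (V2) and /u/ (V3): cluster /kz/ — the longest permitted-onset suffix is /z/; onset = /z/, preceding coda = /k/.
Between /u/ (V3) and /o/ (V4): cluster /sn/ — /sn/ is itself a permitted onset, so the whole cluster goes right; preceding coda = ∅.
Between /o/ (V4) and /u/ (V5): /k/ → onset of the next syllable (single consonants are always licit onsets).
So the parse is fi.kluk.zu.sno.ku.
Mapping each syllable to C/V: /fi/ → CV, /kluk/ → CCVC, /zu/ → CV, /sno/ → CCV, /ku/ → CV.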